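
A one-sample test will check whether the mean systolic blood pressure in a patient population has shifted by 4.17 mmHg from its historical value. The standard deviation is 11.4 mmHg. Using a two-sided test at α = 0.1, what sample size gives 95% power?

81

For a one-sample z-test, n = ((z_{α/2} + z_β)·σ/δ)².
z_{α/2} = 1.645 (two-sided α = 0.1); z_β = 1.645 (power 95% → β = 0.05).
n = (3.290 × 11.4 / 4.17)² = 80.90
Round up: n = 81.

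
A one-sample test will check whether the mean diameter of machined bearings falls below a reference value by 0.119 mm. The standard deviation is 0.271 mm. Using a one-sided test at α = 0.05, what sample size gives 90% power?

45

For a one-sample z-test, n = ((z_α + z_β)·σ/δ)².
z_α = 1.645 (one-sided α = 0.05); z_β = 1.282 (power 90% → β = 0.1).
n = (2.927 × 0.271 / 0.119)² = 44.43
Round up: n = 45.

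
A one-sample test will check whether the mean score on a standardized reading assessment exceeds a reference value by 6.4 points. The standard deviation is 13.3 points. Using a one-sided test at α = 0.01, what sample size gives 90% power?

For a one-sample z-test, n = ((z_α + z_β)·σ/δ)².
z_α = 2.326 (one-sided α = 0.01); z_β = 1.282 (power 90% → β = 0.1).
n = (3.608 × 13.3 / 6.4)² = 56.22
Round up: n = 57.

57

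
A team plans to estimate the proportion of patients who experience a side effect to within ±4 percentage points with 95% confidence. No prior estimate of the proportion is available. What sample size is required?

For a proportion with margin E = 0.04 at 95% confidence, z = 1.960.
With no prior estimate, use p = 0.5, which maximizes p(1−p) at 0.25.
n = 0.25 × (z/E)² = 0.25 × (1.960/0.04)² = 600.25
Round up: n = 601.

601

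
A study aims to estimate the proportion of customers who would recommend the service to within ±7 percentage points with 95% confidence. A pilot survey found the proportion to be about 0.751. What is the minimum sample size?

For a proportion with margin E = 0.07 at 95% confidence, z = 1.960.
n = p̂(1−p̂)(z/E)² = 0.751 × 0.249 × (1.960/0.07)² = 146.61
Round up: n = 147.

147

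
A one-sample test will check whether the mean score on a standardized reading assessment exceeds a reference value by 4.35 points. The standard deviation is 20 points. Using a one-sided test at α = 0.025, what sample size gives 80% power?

For a one-sample z-test, n = ((z_α + z_β)·σ/δ)².
z_α = 1.960 (one-sided α = 0.025); z_β = 0.842 (power 80% → β = 0.2).
n = (2.802 × 20 / 4.35)² = 165.97
Round up: n = 166.

166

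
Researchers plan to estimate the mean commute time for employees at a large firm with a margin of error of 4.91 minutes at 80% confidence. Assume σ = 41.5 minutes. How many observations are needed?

For a mean, the margin of error is E = z·σ/√n, so n = (zσ/E)².
At 80% confidence, z = 1.282.
n = (1.282 × 41.5 / 4.91)² = 117.41
Round up: n = 118.

118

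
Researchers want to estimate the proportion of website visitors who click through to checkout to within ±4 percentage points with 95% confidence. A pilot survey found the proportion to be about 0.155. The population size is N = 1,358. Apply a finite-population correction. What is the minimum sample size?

256

For a proportion with margin E = 0.04 at 95% confidence, z = 1.960.
n = p̂(1−p̂)(z/E)² = 0.155 × 0.845 × (1.960/0.04)² = 314.47 — call this n₀.
Finite-population correction with N = 1,358: n = n₀ / (1 + (n₀−1)/N) = 314.47 / 1.231 = 255.46
Round up: n = 256.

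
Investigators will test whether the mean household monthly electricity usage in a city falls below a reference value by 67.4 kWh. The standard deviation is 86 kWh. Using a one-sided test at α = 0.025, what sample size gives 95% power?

22

For a one-sample z-test, n = ((z_α + z_β)·σ/δ)².
z_α = 1.960 (one-sided α = 0.025); z_β = 1.645 (power 95% → β = 0.05).
n = (3.605 × 86 / 67.4)² = 21.16
Round up: n = 22.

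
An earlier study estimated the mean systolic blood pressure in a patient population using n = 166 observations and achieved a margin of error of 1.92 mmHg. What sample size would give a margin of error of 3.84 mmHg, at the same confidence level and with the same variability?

42

Margin of error scales as 1/√n, so n₂ = n₁·(E₁/E₂)².
n₂ = 166 × (1.92/3.84)² = 166 × 0.25 = 41.50
Round up: n₂ = 42.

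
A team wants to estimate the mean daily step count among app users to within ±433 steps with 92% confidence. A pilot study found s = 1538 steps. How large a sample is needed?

For a mean, the margin of error is E = z·σ/√n, so n = (zσ/E)².
At 92% confidence, z = 1.751.
n = (1.751 × 1538 / 433)² = 38.68
Round up: n = 39.

39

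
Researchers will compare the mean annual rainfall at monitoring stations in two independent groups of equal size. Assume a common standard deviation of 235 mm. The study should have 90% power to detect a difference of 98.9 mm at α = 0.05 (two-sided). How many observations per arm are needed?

For two equal groups, n per group = 2·((z_{α/2} + z_β)·σ/δ)².
z_{α/2} = 1.960; z_β = 1.282 (power 90%).
n = 2 × (3.242 × 235 / 98.9)² = 2 × 59.34 = 118.68
Round up: n = 119 per group.

119 per group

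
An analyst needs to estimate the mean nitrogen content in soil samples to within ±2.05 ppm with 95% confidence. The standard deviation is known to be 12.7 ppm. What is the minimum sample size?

For a mean, the margin of error is E = z·σ/√n, so n = (zσ/E)².
At 95% confidence, z = 1.960.
n = (1.960 × 12.7 / 2.05)² = 147.44
Round up: n = 148.

148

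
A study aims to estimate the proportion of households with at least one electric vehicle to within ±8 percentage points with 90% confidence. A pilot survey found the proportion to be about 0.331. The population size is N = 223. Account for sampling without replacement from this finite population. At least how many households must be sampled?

For a proportion with margin E = 0.08 at 90% confidence, z = 1.645.
n = p̂(1−p̂)(z/E)² = 0.331 × 0.669 × (1.645/0.08)² = 93.63 — call this n₀.
Finite-population correction with N = 223: n = n₀ / (1 + (n₀−1)/N) = 93.63 / 1.415 = 66.17
Round up: n = 67.

67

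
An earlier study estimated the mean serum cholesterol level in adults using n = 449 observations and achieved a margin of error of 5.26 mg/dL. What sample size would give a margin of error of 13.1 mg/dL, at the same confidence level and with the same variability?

Margin of error scales as 1/√n, so n₂ = n₁·(E₁/E₂)².
n₂ = 449 × (5.26/13.1)² = 449 × 0.1612 = 72.38
Round up: n₂ = 73.

73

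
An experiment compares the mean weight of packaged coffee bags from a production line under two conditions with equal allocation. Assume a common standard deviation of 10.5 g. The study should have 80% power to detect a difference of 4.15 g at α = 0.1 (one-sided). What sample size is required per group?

58 per group

For two equal groups, n per group = 2·((z_α + z_β)·σ/δ)².
z_α = 1.282; z_β = 0.842 (power 80%).
n = 2 × (2.124 × 10.5 / 4.15)² = 2 × 28.88 = 57.76
Round up: n = 58 per group.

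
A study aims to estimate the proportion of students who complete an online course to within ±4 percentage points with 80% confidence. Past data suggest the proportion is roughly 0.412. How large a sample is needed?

For a proportion with margin E = 0.04 at 80% confidence, z = 1.282.
n = p̂(1−p̂)(z/E)² = 0.412 × 0.588 × (1.282/0.04)² = 248.85
Round up: n = 249.

n = 249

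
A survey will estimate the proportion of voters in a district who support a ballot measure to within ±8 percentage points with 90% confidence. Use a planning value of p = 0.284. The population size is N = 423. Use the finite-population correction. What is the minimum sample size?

72

For a proportion with margin E = 0.08 at 90% confidence, z = 1.645.
n = p̂(1−p̂)(z/E)² = 0.284 × 0.716 × (1.645/0.08)² = 85.98 — call this n₀.
Finite-population correction with N = 423: n = n₀ / (1 + (n₀−1)/N) = 85.98 / 1.201 = 71.59
Round up: n = 72.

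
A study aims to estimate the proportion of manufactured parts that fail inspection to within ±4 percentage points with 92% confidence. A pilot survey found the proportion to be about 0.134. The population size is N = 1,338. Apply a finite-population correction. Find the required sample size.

n = 191

For a proportion with margin E = 0.04 at 92% confidence, z = 1.751.
n = p̂(1−p̂)(z/E)² = 0.134 × 0.866 × (1.751/0.04)² = 222.37 — call this n₀.
Finite-population correction with N = 1,338: n = n₀ / (1 + (n₀−1)/N) = 222.37 / 1.165 = 190.88
Round up: n = 191.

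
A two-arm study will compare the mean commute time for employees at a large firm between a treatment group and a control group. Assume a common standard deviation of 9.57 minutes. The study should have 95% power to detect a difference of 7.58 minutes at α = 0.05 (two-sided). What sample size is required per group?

42 per group

For two equal groups, n per group = 2·((z_{α/2} + z_β)·σ/δ)².
z_{α/2} = 1.960; z_β = 1.645 (power 95%).
n = 2 × (3.605 × 9.57 / 7.58)² = 2 × 20.72 = 41.44
Round up: n = 42 per group.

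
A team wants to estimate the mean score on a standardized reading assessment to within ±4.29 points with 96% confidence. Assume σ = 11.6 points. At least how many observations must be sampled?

31

For a mean, the margin of error is E = z·σ/√n, so n = (zσ/E)².
At 96% confidence, z = 2.054.
n = (2.054 × 11.6 / 4.29)² = 30.85
Round up: n = 31.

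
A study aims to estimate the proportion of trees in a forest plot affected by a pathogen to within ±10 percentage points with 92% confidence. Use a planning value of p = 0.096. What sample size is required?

n = 27

For a proportion with margin E = 0.1 at 92% confidence, z = 1.751.
n = p̂(1−p̂)(z/E)² = 0.096 × 0.904 × (1.751/0.1)² = 26.61
Round up: n = 27.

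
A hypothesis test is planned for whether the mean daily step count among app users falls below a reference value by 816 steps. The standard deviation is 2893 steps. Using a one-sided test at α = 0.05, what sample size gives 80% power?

78

For a one-sample z-test, n = ((z_α + z_β)·σ/δ)².
z_α = 1.645 (one-sided α = 0.05); z_β = 0.842 (power 80% → β = 0.2).
n = (2.487 × 2893 / 816)² = 77.74
Round up: n = 78.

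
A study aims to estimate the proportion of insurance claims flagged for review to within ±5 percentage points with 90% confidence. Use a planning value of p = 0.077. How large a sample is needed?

For a proportion with margin E = 0.05 at 90% confidence, z = 1.645.
n = p̂(1−p̂)(z/E)² = 0.077 × 0.923 × (1.645/0.05)² = 76.93
Round up: n = 77.

77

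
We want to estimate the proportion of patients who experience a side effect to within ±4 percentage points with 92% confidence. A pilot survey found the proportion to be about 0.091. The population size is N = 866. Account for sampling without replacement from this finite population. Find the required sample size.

For a proportion with margin E = 0.04 at 92% confidence, z = 1.751.
n = p̂(1−p̂)(z/E)² = 0.091 × 0.909 × (1.751/0.04)² = 158.51 — call this n₀.
Finite-population correction with N = 866: n = n₀ / (1 + (n₀−1)/N) = 158.51 / 1.182 = 134.10
Round up: n = 135.

135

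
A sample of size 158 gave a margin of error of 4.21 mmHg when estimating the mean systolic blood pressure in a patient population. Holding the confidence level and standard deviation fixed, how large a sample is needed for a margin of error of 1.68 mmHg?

n = 993

Margin of error scales as 1/√n, so n₂ = n₁·(E₁/E₂)².
n₂ = 158 × (4.21/1.68)² = 158 × 6.28 = 992.24
Round up: n₂ = 993.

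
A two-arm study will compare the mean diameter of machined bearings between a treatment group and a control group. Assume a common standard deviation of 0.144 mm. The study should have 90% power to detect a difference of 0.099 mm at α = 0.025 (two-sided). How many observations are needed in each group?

53 per group

For two equal groups, n per group = 2·((z_{α/2} + z_β)·σ/δ)².
z_{α/2} = 2.241; z_β = 1.282 (power 90%).
n = 2 × (3.523 × 0.144 / 0.099)² = 2 × 26.26 = 52.52
Round up: n = 53 per group.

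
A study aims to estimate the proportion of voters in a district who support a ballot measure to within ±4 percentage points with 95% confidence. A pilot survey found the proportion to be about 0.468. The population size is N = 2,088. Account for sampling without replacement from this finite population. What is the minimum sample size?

465

For a proportion with margin E = 0.04 at 95% confidence, z = 1.960.
n = p̂(1−p̂)(z/E)² = 0.468 × 0.532 × (1.960/0.04)² = 597.79 — call this n₀.
Finite-population correction with N = 2,088: n = n₀ / (1 + (n₀−1)/N) = 597.79 / 1.286 = 464.84
Round up: n = 465.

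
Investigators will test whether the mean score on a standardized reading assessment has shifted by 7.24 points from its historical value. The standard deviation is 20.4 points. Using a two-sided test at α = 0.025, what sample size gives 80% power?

For a one-sample z-test, n = ((z_{α/2} + z_β)·σ/δ)².
z_{α/2} = 2.241 (two-sided α = 0.025); z_β = 0.842 (power 80% → β = 0.2).
n = (3.083 × 20.4 / 7.24)² = 75.46
Round up: n = 76.

76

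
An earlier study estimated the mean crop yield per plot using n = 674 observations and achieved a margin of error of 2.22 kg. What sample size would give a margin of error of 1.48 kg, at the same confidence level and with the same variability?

1517

Margin of error scales as 1/√n, so n₂ = n₁·(E₁/E₂)².
n₂ = 674 × (2.22/1.48)² = 674 × 2.25 = 1516.50
Round up: n₂ = 1517.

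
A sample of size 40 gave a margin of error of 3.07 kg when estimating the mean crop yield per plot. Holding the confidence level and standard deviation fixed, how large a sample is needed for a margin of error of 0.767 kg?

n = 641

Margin of error scales as 1/√n, so n₂ = n₁·(E₁/E₂)².
n₂ = 40 × (3.07/0.767)² = 40 × 16.02 = 640.80
Round up: n₂ = 641.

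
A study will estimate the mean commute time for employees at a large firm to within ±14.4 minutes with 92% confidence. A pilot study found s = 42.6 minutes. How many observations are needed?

For a mean, the margin of error is E = z·σ/√n, so n = (zσ/E)².
At 92% confidence, z = 1.751.
n = (1.751 × 42.6 / 14.4)² = 26.83
Round up: n = 27.

27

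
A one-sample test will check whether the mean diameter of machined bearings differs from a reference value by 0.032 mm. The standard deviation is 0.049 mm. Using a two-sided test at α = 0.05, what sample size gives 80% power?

19

For a one-sample z-test, n = ((z_{α/2} + z_β)·σ/δ)².
z_{α/2} = 1.960 (two-sided α = 0.05); z_β = 0.842 (power 80% → β = 0.2).
n = (2.802 × 0.049 / 0.032)² = 18.41
Round up: n = 19.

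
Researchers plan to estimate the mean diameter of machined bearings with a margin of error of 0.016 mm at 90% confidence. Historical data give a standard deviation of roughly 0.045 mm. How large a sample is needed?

n = 22

For a mean, the margin of error is E = z·σ/√n, so n = (zσ/E)².
At 90% confidence, z = 1.645.
n = (1.645 × 0.045 / 0.016)² = 21.41
Round up: n = 22.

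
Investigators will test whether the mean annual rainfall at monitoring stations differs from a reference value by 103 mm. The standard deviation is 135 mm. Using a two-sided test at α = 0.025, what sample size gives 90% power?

n = 22

For a one-sample z-test, n = ((z_{α/2} + z_β)·σ/δ)².
z_{α/2} = 2.241 (two-sided α = 0.025); z_β = 1.282 (power 90% → β = 0.1).
n = (3.523 × 135 / 103)² = 21.32
Round up: n = 22.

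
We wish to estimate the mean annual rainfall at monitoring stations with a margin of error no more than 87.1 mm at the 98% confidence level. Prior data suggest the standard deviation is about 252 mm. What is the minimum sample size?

46

For a mean, the margin of error is E = z·σ/√n, so n = (zσ/E)².
At 98% confidence, z = 2.326.
n = (2.326 × 252 / 87.1)² = 45.29
Round up: n = 46.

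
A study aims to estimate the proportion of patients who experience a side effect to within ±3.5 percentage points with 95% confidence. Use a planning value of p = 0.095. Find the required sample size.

n = 270

For a proportion with margin E = 0.035 at 95% confidence, z = 1.960.
n = p̂(1−p̂)(z/E)² = 0.095 × 0.905 × (1.960/0.035)² = 269.62
Round up: n = 270.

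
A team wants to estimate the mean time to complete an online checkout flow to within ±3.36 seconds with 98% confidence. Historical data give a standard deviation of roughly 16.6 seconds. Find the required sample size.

133

For a mean, the margin of error is E = z·σ/√n, so n = (zσ/E)².
At 98% confidence, z = 2.326.
n = (2.326 × 16.6 / 3.36)² = 132.06
Round up: n = 133.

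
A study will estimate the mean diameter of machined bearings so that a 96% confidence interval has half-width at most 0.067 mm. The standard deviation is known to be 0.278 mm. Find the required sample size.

n = 73

For a mean, the margin of error is E = z·σ/√n, so n = (zσ/E)².
At 96% confidence, z = 2.054.
n = (2.054 × 0.278 / 0.067)² = 72.63
Round up: n = 73.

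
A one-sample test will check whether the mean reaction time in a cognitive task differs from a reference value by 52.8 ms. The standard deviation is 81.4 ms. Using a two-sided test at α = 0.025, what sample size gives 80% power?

23

For a one-sample z-test, n = ((z_{α/2} + z_β)·σ/δ)².
z_{α/2} = 2.241 (two-sided α = 0.025); z_β = 0.842 (power 80% → β = 0.2).
n = (3.083 × 81.4 / 52.8)² = 22.59
Round up: n = 23.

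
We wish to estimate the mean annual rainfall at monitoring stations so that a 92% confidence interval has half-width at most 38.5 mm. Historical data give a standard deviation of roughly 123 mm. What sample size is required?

For a mean, the margin of error is E = z·σ/√n, so n = (zσ/E)².
At 92% confidence, z = 1.751.
n = (1.751 × 123 / 38.5)² = 31.29
Round up: n = 32.

32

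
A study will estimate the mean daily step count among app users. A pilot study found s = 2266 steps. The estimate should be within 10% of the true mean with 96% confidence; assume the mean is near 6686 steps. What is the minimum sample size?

49

For a mean, the margin of error is E = z·σ/√n, so n = (zσ/E)².
At 96% confidence, z = 2.054.
E = 10% of 6686 = 668.6 steps.
n = (2.054 × 2266 / 668.6)² = 48.46
Round up: n = 49.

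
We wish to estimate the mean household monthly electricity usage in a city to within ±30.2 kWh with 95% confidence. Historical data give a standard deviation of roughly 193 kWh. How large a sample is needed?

For a mean, the margin of error is E = z·σ/√n, so n = (zσ/E)².
At 95% confidence, z = 1.960.
n = (1.960 × 193 / 30.2)² = 156.90
Round up: n = 157.

157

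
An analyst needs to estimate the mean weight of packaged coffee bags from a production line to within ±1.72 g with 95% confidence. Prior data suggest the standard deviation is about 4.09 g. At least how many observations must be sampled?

For a mean, the margin of error is E = z·σ/√n, so n = (zσ/E)².
At 95% confidence, z = 1.960.
n = (1.960 × 4.09 / 1.72)² = 21.72
Round up: n = 22.

n = 22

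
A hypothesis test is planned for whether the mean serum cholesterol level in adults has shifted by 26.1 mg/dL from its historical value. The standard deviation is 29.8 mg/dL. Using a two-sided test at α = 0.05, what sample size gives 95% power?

n = 17

For a one-sample z-test, n = ((z_{α/2} + z_β)·σ/δ)².
z_{α/2} = 1.960 (two-sided α = 0.05); z_β = 1.645 (power 95% → β = 0.05).
n = (3.605 × 29.8 / 26.1)² = 16.94
Round up: n = 17.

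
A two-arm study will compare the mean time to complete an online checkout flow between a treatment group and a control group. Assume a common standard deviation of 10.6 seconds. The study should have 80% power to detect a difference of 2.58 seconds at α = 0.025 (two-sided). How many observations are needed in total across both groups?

For two equal groups, n per group = 2·((z_{α/2} + z_β)·σ/δ)².
z_{α/2} = 2.241; z_β = 0.842 (power 80%).
n = 2 × (3.083 × 10.6 / 2.58)² = 2 × 160.44 = 320.88
Round up: n = 321 per group.
Total across both groups: 2 × 321 = 642.

642 total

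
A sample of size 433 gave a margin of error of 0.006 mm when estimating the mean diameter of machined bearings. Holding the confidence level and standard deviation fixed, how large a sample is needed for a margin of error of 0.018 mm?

Margin of error scales as 1/√n, so n₂ = n₁·(E₁/E₂)².
n₂ = 433 × (0.006/0.018)² = 433 × 0.1111 = 48.11
Round up: n₂ = 49.

49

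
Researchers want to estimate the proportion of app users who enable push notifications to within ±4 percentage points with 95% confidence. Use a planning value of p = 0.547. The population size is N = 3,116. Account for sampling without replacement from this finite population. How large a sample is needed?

n = 500

For a proportion with margin E = 0.04 at 95% confidence, z = 1.960.
n = p̂(1−p̂)(z/E)² = 0.547 × 0.453 × (1.960/0.04)² = 594.95 — call this n₀.
Finite-population correction with N = 3,116: n = n₀ / (1 + (n₀−1)/N) = 594.95 / 1.191 = 499.54
Round up: n = 500.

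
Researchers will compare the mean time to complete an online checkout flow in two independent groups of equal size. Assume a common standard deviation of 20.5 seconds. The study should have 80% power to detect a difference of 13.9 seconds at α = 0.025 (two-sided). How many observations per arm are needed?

42 per group

For two equal groups, n per group = 2·((z_{α/2} + z_β)·σ/δ)².
z_{α/2} = 2.241; z_β = 0.842 (power 80%).
n = 2 × (3.083 × 20.5 / 13.9)² = 2 × 20.67 = 41.34
Round up: n = 42 per group.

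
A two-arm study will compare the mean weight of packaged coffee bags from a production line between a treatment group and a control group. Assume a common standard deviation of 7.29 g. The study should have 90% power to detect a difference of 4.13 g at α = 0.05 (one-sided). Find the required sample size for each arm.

For two equal groups, n per group = 2·((z_α + z_β)·σ/δ)².
z_α = 1.645; z_β = 1.282 (power 90%).
n = 2 × (2.927 × 7.29 / 4.13)² = 2 × 26.69 = 53.38
Round up: n = 54 per group.

54 per group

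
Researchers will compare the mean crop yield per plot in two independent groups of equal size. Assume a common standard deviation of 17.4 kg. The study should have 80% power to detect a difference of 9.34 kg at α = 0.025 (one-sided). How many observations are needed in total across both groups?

110 total

For two equal groups, n per group = 2·((z_α + z_β)·σ/δ)².
z_α = 1.960; z_β = 0.842 (power 80%).
n = 2 × (2.802 × 17.4 / 9.34)² = 2 × 27.25 = 54.50
Round up: n = 55 per group.
Total across both groups: 2 × 55 = 110.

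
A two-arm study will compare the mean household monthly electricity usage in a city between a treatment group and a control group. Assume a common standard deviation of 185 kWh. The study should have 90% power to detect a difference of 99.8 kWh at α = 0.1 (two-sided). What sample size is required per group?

For two equal groups, n per group = 2·((z_{α/2} + z_β)·σ/δ)².
z_{α/2} = 1.645; z_β = 1.282 (power 90%).
n = 2 × (2.927 × 185 / 99.8)² = 2 × 29.44 = 58.88
Round up: n = 59 per group.

59 per group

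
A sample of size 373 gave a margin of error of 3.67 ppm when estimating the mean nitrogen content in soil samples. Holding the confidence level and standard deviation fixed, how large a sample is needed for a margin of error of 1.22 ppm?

Margin of error scales as 1/√n, so n₂ = n₁·(E₁/E₂)².
n₂ = 373 × (3.67/1.22)² = 373 × 9.049 = 3375.28
Round up: n₂ = 3376.

3376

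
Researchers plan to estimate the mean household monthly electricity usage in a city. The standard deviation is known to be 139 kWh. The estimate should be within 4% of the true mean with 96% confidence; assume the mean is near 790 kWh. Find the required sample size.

n = 82

For a mean, the margin of error is E = z·σ/√n, so n = (zσ/E)².
At 96% confidence, z = 2.054.
E = 4% of 790 = 31.6 kWh.
n = (2.054 × 139 / 31.6)² = 81.63
Round up: n = 82.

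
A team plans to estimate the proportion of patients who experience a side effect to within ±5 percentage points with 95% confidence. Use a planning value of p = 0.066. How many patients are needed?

95

For a proportion with margin E = 0.05 at 95% confidence, z = 1.960.
n = p̂(1−p̂)(z/E)² = 0.066 × 0.934 × (1.960/0.05)² = 94.72
Round up: n = 95.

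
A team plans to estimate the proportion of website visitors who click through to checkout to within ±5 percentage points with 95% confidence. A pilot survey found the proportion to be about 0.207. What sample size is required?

For a proportion with margin E = 0.05 at 95% confidence, z = 1.960.
n = p̂(1−p̂)(z/E)² = 0.207 × 0.793 × (1.960/0.05)² = 252.24
Round up: n = 253.

253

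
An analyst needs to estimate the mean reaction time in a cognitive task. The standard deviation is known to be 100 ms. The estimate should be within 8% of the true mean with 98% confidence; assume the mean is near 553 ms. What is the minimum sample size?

28

For a mean, the margin of error is E = z·σ/√n, so n = (zσ/E)².
At 98% confidence, z = 2.326.
E = 8% of 553 = 44.24 ms.
n = (2.326 × 100 / 44.24)² = 27.64
Round up: n = 28.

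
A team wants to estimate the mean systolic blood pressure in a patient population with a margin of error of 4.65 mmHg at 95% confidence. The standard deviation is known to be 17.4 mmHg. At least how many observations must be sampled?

For a mean, the margin of error is E = z·σ/√n, so n = (zσ/E)².
At 95% confidence, z = 1.960.
n = (1.960 × 17.4 / 4.65)² = 53.79
Round up: n = 54.

n = 54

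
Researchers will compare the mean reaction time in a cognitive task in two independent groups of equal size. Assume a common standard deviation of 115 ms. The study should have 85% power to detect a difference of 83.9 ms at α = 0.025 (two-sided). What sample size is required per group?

41 per group

For two equal groups, n per group = 2·((z_{α/2} + z_β)·σ/δ)².
z_{α/2} = 2.241; z_β = 1.036 (power 85%).
n = 2 × (3.277 × 115 / 83.9)² = 2 × 20.18 = 40.36
Round up: n = 41 per group.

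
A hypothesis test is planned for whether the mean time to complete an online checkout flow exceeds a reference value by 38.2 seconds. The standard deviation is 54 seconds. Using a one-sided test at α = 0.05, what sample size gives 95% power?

For a one-sample z-test, n = ((z_α + z_β)·σ/δ)².
z_α = 1.645 (one-sided α = 0.05); z_β = 1.645 (power 95% → β = 0.05).
n = (3.290 × 54 / 38.2)² = 21.63
Round up: n = 22.

n = 22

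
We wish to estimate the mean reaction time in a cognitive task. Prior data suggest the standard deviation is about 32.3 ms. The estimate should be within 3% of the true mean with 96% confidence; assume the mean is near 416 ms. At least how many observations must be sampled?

For a mean, the margin of error is E = z·σ/√n, so n = (zσ/E)².
At 96% confidence, z = 2.054.
E = 3% of 416 = 12.48 ms.
n = (2.054 × 32.3 / 12.48)² = 28.26
Round up: n = 29.

29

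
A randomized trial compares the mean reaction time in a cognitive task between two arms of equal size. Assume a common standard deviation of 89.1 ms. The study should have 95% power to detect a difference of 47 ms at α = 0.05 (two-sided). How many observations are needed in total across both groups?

For two equal groups, n per group = 2·((z_{α/2} + z_β)·σ/δ)².
z_{α/2} = 1.960; z_β = 1.645 (power 95%).
n = 2 × (3.605 × 89.1 / 47)² = 2 × 46.71 = 93.42
Round up: n = 94 per group.
Total across both groups: 2 × 94 = 188.

188 total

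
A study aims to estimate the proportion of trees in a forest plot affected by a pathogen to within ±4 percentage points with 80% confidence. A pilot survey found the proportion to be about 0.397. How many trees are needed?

246

For a proportion with margin E = 0.04 at 80% confidence, z = 1.282.
n = p̂(1−p̂)(z/E)² = 0.397 × 0.603 × (1.282/0.04)² = 245.90
Round up: n = 246.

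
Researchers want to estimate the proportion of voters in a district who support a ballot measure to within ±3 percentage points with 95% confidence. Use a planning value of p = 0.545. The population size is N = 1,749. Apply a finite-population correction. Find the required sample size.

n = 660

For a proportion with margin E = 0.03 at 95% confidence, z = 1.960.
n = p̂(1−p̂)(z/E)² = 0.545 × 0.455 × (1.960/0.03)² = 1058.47 — call this n₀.
Finite-population correction with N = 1,749: n = n₀ / (1 + (n₀−1)/N) = 1058.47 / 1.605 = 659.48
Round up: n = 660.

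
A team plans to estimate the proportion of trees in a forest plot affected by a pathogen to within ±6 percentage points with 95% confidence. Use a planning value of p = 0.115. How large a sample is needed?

For a proportion with margin E = 0.06 at 95% confidence, z = 1.960.
n = p̂(1−p̂)(z/E)² = 0.115 × 0.885 × (1.960/0.06)² = 108.61
Round up: n = 109.

109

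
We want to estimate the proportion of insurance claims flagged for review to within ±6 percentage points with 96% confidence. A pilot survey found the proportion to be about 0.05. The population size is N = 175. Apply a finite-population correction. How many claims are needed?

For a proportion with margin E = 0.06 at 96% confidence, z = 2.054.
n = p̂(1−p̂)(z/E)² = 0.05 × 0.95 × (2.054/0.06)² = 55.67 — call this n₀.
Finite-population correction with N = 175: n = n₀ / (1 + (n₀−1)/N) = 55.67 / 1.312 = 42.43
Round up: n = 43.

n = 43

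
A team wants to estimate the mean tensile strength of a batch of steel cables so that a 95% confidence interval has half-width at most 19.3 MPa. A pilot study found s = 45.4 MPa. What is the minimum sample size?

For a mean, the margin of error is E = z·σ/√n, so n = (zσ/E)².
At 95% confidence, z = 1.960.
n = (1.960 × 45.4 / 19.3)² = 21.26
Round up: n = 22.

n = 22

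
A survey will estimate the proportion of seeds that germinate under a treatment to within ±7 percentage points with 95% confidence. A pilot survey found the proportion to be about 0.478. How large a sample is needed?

196

For a proportion with margin E = 0.07 at 95% confidence, z = 1.960.
n = p̂(1−p̂)(z/E)² = 0.478 × 0.522 × (1.960/0.07)² = 195.62
Round up: n = 196.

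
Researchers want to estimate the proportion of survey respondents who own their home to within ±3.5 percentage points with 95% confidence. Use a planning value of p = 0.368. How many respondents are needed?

730

For a proportion with margin E = 0.035 at 95% confidence, z = 1.960.
n = p̂(1−p̂)(z/E)² = 0.368 × 0.632 × (1.960/0.035)² = 729.36
Round up: n = 730.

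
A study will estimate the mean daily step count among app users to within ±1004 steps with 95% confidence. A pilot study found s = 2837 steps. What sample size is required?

For a mean, the margin of error is E = z·σ/√n, so n = (zσ/E)².
At 95% confidence, z = 1.960.
n = (1.960 × 2837 / 1004)² = 30.67
Round up: n = 31.

31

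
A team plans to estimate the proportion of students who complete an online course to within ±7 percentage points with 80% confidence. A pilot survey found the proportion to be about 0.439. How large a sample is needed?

For a proportion with margin E = 0.07 at 80% confidence, z = 1.282.
n = p̂(1−p̂)(z/E)² = 0.439 × 0.561 × (1.282/0.07)² = 82.61
Round up: n = 83.

83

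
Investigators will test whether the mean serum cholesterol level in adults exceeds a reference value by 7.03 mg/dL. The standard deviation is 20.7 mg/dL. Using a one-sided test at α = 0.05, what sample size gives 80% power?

54

For a one-sample z-test, n = ((z_α + z_β)·σ/δ)².
z_α = 1.645 (one-sided α = 0.05); z_β = 0.842 (power 80% → β = 0.2).
n = (2.487 × 20.7 / 7.03)² = 53.63
Round up: n = 54.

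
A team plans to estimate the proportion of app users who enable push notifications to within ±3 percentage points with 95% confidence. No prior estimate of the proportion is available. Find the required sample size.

For a proportion with margin E = 0.03 at 95% confidence, z = 1.960.
With no prior estimate, use p = 0.5, which maximizes p(1−p) at 0.25.
n = 0.25 × (z/E)² = 0.25 × (1.960/0.03)² = 1067.11
Round up: n = 1068.

n = 1068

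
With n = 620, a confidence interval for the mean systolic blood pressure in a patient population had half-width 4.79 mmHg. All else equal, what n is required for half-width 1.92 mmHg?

Margin of error scales as 1/√n, so n₂ = n₁·(E₁/E₂)².
n₂ = 620 × (4.79/1.92)² = 620 × 6.224 = 3858.88
Round up: n₂ = 3859.

n = 3859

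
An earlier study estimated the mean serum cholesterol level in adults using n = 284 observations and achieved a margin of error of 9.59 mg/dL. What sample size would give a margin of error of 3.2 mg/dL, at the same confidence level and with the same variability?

n = 2551

Margin of error scales as 1/√n, so n₂ = n₁·(E₁/E₂)².
n₂ = 284 × (9.59/3.2)² = 284 × 8.981 = 2550.60
Round up: n₂ = 2551.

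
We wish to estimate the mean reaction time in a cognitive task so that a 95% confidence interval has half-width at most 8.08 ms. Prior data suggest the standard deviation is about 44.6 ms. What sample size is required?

For a mean, the margin of error is E = z·σ/√n, so n = (zσ/E)².
At 95% confidence, z = 1.960.
n = (1.960 × 44.6 / 8.08)² = 117.05
Round up: n = 118.

118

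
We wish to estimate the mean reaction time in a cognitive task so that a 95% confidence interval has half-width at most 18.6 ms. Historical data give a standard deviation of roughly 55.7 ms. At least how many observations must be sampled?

For a mean, the margin of error is E = z·σ/√n, so n = (zσ/E)².
At 95% confidence, z = 1.960.
n = (1.960 × 55.7 / 18.6)² = 34.45
Round up: n = 35.

35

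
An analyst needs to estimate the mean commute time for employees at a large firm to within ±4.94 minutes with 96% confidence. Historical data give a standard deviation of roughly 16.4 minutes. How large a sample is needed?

For a mean, the margin of error is E = z·σ/√n, so n = (zσ/E)².
At 96% confidence, z = 2.054.
n = (2.054 × 16.4 / 4.94)² = 46.50
Round up: n = 47.

n = 47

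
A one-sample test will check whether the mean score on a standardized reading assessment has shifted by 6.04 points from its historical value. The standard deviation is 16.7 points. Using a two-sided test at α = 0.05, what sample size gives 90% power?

For a one-sample z-test, n = ((z_{α/2} + z_β)·σ/δ)².
z_{α/2} = 1.960 (two-sided α = 0.05); z_β = 1.282 (power 90% → β = 0.1).
n = (3.242 × 16.7 / 6.04)² = 80.35
Round up: n = 81.

81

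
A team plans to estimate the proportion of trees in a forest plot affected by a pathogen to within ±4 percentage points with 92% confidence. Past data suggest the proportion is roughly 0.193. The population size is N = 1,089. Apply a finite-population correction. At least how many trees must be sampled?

n = 235

For a proportion with margin E = 0.04 at 92% confidence, z = 1.751.
n = p̂(1−p̂)(z/E)² = 0.193 × 0.807 × (1.751/0.04)² = 298.46 — call this n₀.
Finite-population correction with N = 1,089: n = n₀ / (1 + (n₀−1)/N) = 298.46 / 1.273 = 234.45
Round up: n = 235.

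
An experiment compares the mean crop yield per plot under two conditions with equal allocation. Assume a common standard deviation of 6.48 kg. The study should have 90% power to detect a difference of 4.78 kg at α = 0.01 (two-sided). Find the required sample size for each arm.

For two equal groups, n per group = 2·((z_{α/2} + z_β)·σ/δ)².
z_{α/2} = 2.576; z_β = 1.282 (power 90%).
n = 2 × (3.858 × 6.48 / 4.78)² = 2 × 27.35 = 54.70
Round up: n = 55 per group.

55 per group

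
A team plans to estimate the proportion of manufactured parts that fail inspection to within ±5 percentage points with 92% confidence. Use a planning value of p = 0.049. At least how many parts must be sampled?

For a proportion with margin E = 0.05 at 92% confidence, z = 1.751.
n = p̂(1−p̂)(z/E)² = 0.049 × 0.951 × (1.751/0.05)² = 57.15
Round up: n = 58.

58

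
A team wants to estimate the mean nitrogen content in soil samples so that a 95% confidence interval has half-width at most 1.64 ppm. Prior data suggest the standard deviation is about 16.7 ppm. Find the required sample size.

399

For a mean, the margin of error is E = z·σ/√n, so n = (zσ/E)².
At 95% confidence, z = 1.960.
n = (1.960 × 16.7 / 1.64)² = 398.34
Round up: n = 399.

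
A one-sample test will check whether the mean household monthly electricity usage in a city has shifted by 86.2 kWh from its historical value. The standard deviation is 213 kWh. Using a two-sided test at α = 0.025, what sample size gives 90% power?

76

For a one-sample z-test, n = ((z_{α/2} + z_β)·σ/δ)².
z_{α/2} = 2.241 (two-sided α = 0.025); z_β = 1.282 (power 90% → β = 0.1).
n = (3.523 × 213 / 86.2)² = 75.78
Round up: n = 76.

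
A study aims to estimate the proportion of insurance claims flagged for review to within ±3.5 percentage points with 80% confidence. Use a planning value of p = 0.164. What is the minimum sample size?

For a proportion with margin E = 0.035 at 80% confidence, z = 1.282.
n = p̂(1−p̂)(z/E)² = 0.164 × 0.836 × (1.282/0.035)² = 183.95
Round up: n = 184.

184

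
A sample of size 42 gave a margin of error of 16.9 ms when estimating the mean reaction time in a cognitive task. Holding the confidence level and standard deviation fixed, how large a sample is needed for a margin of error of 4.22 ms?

Margin of error scales as 1/√n, so n₂ = n₁·(E₁/E₂)².
n₂ = 42 × (16.9/4.22)² = 42 × 16.04 = 673.68
Round up: n₂ = 674.

674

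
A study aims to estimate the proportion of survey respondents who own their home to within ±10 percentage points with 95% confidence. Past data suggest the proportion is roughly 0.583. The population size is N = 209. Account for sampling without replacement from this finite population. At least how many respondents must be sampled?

65

For a proportion with margin E = 0.1 at 95% confidence, z = 1.960.
n = p̂(1−p̂)(z/E)² = 0.583 × 0.417 × (1.960/0.1)² = 93.39 — call this n₀.
Finite-population correction with N = 209: n = n₀ / (1 + (n₀−1)/N) = 93.39 / 1.442 = 64.76
Round up: n = 65.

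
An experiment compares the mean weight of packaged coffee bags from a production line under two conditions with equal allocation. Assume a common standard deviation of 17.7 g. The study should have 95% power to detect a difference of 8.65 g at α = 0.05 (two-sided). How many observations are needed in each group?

For two equal groups, n per group = 2·((z_{α/2} + z_β)·σ/δ)².
z_{α/2} = 1.960; z_β = 1.645 (power 95%).
n = 2 × (3.605 × 17.7 / 8.65)² = 2 × 54.42 = 108.84
Round up: n = 109 per group.

109 per group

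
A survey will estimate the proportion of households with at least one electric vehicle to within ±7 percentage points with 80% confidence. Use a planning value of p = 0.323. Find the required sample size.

74

For a proportion with margin E = 0.07 at 80% confidence, z = 1.282.
n = p̂(1−p̂)(z/E)² = 0.323 × 0.677 × (1.282/0.07)² = 73.35
Round up: n = 74.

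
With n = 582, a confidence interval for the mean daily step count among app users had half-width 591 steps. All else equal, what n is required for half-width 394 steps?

Margin of error scales as 1/√n, so n₂ = n₁·(E₁/E₂)².
n₂ = 582 × (591/394)² = 582 × 2.25 = 1309.50
Round up: n₂ = 1310.

n = 1310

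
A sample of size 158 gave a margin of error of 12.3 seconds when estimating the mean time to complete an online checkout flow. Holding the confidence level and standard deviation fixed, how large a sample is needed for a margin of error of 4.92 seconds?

Margin of error scales as 1/√n, so n₂ = n₁·(E₁/E₂)².
n₂ = 158 × (12.3/4.92)² = 158 × 6.25 = 987.50
Round up: n₂ = 988.

n = 988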